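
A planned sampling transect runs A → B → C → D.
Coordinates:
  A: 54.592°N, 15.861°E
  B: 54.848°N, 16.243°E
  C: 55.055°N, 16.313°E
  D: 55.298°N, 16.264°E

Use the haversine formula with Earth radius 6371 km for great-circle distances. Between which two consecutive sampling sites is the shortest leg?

Leg distances:
A→B: 37.6 km
B→C: 23.4 km
C→D: 27.2 km
The shortest leg is B–C at 23.4 km.

B–C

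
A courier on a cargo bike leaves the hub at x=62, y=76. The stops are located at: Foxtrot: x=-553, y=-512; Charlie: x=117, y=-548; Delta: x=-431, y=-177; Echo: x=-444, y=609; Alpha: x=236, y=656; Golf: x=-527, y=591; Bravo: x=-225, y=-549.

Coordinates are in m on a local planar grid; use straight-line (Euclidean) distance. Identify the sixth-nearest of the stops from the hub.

Golf

Distance to each, sorted:
Delta: 554.1 m
Alpha: 605.5 m
Charlie: 626.4 m
Bravo: 687.7 m
Echo: 734.9 m
Golf: 782.4 m
Foxtrot: 850.9 m
The sixth-nearest is Golf at 782.4 m.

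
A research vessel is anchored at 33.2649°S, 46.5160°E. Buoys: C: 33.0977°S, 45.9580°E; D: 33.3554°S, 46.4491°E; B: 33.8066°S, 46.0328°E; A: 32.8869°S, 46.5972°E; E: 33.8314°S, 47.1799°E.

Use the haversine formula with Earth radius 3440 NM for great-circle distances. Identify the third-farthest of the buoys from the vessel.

C

Distance to each, sorted:
E: 47.5 NM
B: 40.5 NM
C: 29.8 NM
A: 23.1 NM
D: 6.4 NM
The third-farthest is C at 29.8 NM.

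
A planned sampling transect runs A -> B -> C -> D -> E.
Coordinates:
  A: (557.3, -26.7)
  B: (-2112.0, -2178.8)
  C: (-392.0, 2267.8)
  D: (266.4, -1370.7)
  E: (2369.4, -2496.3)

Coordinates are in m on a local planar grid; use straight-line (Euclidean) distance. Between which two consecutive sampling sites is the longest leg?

B–C

Leg distances:
A→B: 3428.8 m
B→C: 4767.7 m
C→D: 3697.6 m
D→E: 2385.3 m
The longest leg is B–C at 4767.7 m.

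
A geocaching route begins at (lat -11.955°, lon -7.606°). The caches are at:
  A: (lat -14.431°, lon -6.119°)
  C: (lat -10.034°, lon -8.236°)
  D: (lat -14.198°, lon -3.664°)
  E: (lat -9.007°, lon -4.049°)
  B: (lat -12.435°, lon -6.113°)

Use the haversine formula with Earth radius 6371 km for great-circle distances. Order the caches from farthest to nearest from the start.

Computing each great-circle distance from (lat -11.955°, lon -7.606°):
E (lat -9.007°, lon -4.049°): 508.6 km
D (lat -14.198°, lon -3.664°): 494.4 km
A (lat -14.431°, lon -6.119°): 318.9 km
C (lat -10.034°, lon -8.236°): 224.4 km
B (lat -12.435°, lon -6.113°): 170.8 km

E, D, A, C, B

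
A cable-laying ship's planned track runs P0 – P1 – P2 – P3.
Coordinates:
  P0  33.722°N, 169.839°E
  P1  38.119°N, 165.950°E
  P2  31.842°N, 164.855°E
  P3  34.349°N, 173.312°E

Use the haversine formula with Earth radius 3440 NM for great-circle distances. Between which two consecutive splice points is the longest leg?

Leg distances:
P0→P1: 324.6 NM
P1→P2: 380.7 NM
P2→P3: 451.0 NM
The longest leg is P2–P3 at 451.0 NM.

P2–P3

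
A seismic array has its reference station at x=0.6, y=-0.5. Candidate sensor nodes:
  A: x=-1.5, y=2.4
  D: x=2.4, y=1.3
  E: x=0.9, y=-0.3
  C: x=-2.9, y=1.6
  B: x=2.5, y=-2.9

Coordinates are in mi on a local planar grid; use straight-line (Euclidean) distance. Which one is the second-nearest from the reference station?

Distance to each, sorted:
E: 0.4 mi
D: 2.5 mi
B: 3.1 mi
A: 3.6 mi
C: 4.1 mi
The second-nearest is D at 2.5 mi.

D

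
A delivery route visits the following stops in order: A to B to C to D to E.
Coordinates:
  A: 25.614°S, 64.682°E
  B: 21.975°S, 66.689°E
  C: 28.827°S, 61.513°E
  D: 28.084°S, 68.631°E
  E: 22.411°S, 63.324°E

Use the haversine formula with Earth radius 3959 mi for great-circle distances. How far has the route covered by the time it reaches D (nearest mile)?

Leg distances:
A→B: 281.6 mi  (cumulative 281.6 mi)
B→C: 573.0 mi  (cumulative 854.6 mi)
C→D: 435.4 mi  (cumulative 1290.0 mi)
Cumulative distance at D ≈ 1290 mi.

1290 mi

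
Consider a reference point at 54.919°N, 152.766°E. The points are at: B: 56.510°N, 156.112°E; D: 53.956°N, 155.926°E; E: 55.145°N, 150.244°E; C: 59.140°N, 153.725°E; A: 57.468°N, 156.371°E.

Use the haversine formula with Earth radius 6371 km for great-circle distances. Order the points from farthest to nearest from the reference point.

Distances from the reference point:
C 59.140°N, 153.725°E: 472.9 km
A 57.468°N, 156.371°E: 360.6 km
B 56.510°N, 156.112°E: 274.2 km
D 53.956°N, 155.926°E: 230.7 km
E 55.145°N, 150.244°E: 162.7 km

C, A, B, D, E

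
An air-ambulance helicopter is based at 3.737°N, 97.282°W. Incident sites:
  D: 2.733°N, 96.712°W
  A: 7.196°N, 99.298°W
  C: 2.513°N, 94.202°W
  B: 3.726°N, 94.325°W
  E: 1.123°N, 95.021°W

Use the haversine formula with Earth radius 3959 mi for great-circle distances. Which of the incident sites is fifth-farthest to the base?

D

Distances from the base (3.737°N, 97.282°W):
A: 276.3 mi
E: 238.7 mi
C: 228.7 mi
B: 203.9 mi
D: 79.7 mi
The fifth-farthest is D at 79.7 mi.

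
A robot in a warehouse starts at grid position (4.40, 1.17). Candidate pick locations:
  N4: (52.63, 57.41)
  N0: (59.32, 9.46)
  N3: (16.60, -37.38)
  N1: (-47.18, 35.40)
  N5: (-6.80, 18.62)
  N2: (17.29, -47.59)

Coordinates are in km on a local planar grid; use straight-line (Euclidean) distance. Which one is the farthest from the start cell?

N4

Distance to each, sorted:
N4: 74.1 km
N1: 61.9 km
N0: 55.5 km
N2: 50.4 km
N3: 40.4 km
N5: 20.7 km
The farthest is N4 at 74.1 km.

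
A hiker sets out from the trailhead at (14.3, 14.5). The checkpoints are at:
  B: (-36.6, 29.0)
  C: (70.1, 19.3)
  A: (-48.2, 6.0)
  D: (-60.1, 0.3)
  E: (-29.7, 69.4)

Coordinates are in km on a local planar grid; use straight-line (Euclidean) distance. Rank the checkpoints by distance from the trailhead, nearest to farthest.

Computing each straight-line distance from (14.3, 14.5):
B (-36.6, 29.0): 52.9 km
C (70.1, 19.3): 56.0 km
A (-48.2, 6.0): 63.1 km
E (-29.7, 69.4): 70.4 km
D (-60.1, 0.3): 75.7 km

B, C, A, E, D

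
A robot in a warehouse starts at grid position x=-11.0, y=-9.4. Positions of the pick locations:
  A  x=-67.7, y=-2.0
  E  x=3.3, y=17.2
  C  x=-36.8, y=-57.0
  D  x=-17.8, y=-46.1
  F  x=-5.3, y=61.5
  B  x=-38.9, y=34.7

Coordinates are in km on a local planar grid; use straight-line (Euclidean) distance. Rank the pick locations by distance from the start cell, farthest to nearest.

Computing each straight-line distance from x=-11.0, y=-9.4:
F x=-5.3, y=61.5: 71.1 km
A x=-67.7, y=-2.0: 57.2 km
C x=-36.8, y=-57.0: 54.1 km
B x=-38.9, y=34.7: 52.2 km
D x=-17.8, y=-46.1: 37.3 km
E x=3.3, y=17.2: 30.2 km

F, A, C, B, D, E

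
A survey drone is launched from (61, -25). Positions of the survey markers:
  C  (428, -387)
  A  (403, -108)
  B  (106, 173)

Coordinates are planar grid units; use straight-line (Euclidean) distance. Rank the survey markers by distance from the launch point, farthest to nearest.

C, A, B

Distance from the launch point at (61, -25) to each:
C (428, -387): 515.5
A (403, -108): 351.9
B (106, 173): 203.0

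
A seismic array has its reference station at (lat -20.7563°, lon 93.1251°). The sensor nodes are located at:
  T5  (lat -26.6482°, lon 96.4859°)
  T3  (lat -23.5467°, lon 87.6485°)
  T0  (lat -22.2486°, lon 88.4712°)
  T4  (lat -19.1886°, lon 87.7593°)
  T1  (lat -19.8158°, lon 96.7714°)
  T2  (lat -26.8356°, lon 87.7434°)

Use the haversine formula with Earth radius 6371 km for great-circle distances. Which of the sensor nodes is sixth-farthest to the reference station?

T1

Distance to each, sorted:
T2: 869.6 km
T5: 739.0 km
T3: 643.6 km
T4: 587.2 km
T0: 509.2 km
T1: 394.4 km
The sixth-farthest is T1 at 394.4 km.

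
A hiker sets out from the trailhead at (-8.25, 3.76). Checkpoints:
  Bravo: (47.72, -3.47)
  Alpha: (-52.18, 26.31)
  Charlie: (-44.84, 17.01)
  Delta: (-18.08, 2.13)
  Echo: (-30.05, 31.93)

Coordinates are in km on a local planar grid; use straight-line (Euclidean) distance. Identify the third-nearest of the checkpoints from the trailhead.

Distance to each, sorted:
Delta: 10.0 km
Echo: 35.6 km
Charlie: 38.9 km
Alpha: 49.4 km
Bravo: 56.4 km
The third-nearest is Charlie at 38.9 km.

Charlie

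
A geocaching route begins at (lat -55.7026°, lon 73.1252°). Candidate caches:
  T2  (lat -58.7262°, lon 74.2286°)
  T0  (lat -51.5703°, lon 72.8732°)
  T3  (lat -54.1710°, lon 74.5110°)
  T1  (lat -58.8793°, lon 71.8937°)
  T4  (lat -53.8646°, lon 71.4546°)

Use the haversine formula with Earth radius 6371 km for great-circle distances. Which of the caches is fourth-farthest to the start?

Distance to each, sorted:
T0: 459.8 km
T1: 360.9 km
T2: 342.7 km
T4: 230.7 km
T3: 191.9 km
The fourth-farthest is T4 at 230.7 km.

T4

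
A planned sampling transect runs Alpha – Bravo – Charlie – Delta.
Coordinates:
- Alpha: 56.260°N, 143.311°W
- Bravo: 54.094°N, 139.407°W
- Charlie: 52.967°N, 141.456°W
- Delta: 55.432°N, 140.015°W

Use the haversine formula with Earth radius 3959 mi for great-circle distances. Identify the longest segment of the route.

Alpha–Bravo

Leg distances:
Alpha→Bravo: 214.7 mi
Bravo→Charlie: 114.6 mi
Charlie→Delta: 180.0 mi
The longest leg is Alpha–Bravo at 214.7 mi.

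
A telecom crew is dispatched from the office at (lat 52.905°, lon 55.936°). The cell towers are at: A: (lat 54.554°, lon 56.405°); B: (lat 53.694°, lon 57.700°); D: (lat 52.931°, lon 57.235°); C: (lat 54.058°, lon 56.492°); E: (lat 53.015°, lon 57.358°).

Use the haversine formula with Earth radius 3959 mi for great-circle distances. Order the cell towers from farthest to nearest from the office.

Distance from the office at (lat 52.905°, lon 55.936°) to each:
A (lat 54.554°, lon 56.405°): 115.5 mi
B (lat 53.694°, lon 57.700°): 91.0 mi
C (lat 54.058°, lon 56.492°): 82.9 mi
E (lat 53.015°, lon 57.358°): 59.7 mi
D (lat 52.931°, lon 57.235°): 54.1 mi

A, B, C, E, D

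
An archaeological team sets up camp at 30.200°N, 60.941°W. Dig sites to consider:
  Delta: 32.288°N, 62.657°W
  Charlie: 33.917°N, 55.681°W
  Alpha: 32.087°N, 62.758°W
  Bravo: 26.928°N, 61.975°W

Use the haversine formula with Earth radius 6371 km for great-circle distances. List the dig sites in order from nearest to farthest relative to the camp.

Alpha, Delta, Bravo, Charlie

Distance from the camp at 30.200°N, 60.941°W to each:
Alpha 32.087°N, 62.758°W: 271.9 km
Delta 32.288°N, 62.657°W: 283.7 km
Bravo 26.928°N, 61.975°W: 377.6 km
Charlie 33.917°N, 55.681°W: 645.2 km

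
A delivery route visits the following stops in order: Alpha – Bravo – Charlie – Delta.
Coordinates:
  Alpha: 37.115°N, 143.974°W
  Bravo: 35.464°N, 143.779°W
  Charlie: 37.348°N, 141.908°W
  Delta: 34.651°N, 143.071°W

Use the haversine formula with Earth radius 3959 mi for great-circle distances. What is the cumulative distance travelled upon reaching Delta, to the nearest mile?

Leg distances:
Alpha→Bravo: 114.6 mi  (cumulative 114.6 mi)
Bravo→Charlie: 166.6 mi  (cumulative 281.2 mi)
Charlie→Delta: 197.4 mi  (cumulative 478.6 mi)
Cumulative distance at Delta ≈ 479 mi.

479 mi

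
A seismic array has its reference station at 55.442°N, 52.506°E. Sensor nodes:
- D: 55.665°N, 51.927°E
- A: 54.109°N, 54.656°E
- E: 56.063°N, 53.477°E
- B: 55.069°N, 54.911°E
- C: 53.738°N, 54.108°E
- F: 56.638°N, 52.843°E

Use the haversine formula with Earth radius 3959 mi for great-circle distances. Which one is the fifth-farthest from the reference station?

E

Distances from the reference station (55.442°N, 52.506°E):
C: 134.1 mi
A: 125.8 mi
B: 98.1 mi
F: 83.7 mi
E: 57.2 mi
D: 27.4 mi
The fifth-farthest is E at 57.2 mi.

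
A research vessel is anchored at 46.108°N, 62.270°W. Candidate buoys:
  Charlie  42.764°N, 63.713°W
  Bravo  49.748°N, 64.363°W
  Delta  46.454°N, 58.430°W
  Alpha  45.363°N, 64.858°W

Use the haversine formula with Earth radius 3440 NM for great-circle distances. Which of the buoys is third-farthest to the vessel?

Delta

Distances from the vessel (46.108°N, 62.270°W):
Bravo: 234.2 NM
Charlie: 210.1 NM
Delta: 160.7 NM
Alpha: 117.3 NM
The third-farthest is Delta at 160.7 NM.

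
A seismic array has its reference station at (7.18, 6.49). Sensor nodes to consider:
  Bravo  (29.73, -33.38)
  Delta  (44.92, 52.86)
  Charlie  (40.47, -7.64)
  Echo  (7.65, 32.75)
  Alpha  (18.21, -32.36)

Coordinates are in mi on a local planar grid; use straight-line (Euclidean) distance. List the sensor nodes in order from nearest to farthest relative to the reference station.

Echo, Charlie, Alpha, Bravo, Delta

Computing each straight-line distance from (7.18, 6.49):
Echo (7.65, 32.75): 26.3 mi
Charlie (40.47, -7.64): 36.2 mi
Alpha (18.21, -32.36): 40.4 mi
Bravo (29.73, -33.38): 45.8 mi
Delta (44.92, 52.86): 59.8 mi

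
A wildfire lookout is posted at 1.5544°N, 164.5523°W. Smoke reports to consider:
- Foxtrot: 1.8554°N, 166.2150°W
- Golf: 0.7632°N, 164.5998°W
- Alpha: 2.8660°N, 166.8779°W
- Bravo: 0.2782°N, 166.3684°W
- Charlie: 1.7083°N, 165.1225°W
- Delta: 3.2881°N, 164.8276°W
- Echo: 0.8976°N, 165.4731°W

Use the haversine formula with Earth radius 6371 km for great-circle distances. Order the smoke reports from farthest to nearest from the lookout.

Alpha, Bravo, Delta, Foxtrot, Echo, Golf, Charlie

Computing each great-circle distance from 1.5544°N, 164.5523°W:
Alpha 2.8660°N, 166.8779°W: 296.7 km
Bravo 0.2782°N, 166.3684°W: 246.8 km
Delta 3.2881°N, 164.8276°W: 195.2 km
Foxtrot 1.8554°N, 166.2150°W: 187.8 km
Echo 0.8976°N, 165.4731°W: 125.7 km
Golf 0.7632°N, 164.5998°W: 88.1 km
Charlie 1.7083°N, 165.1225°W: 65.6 km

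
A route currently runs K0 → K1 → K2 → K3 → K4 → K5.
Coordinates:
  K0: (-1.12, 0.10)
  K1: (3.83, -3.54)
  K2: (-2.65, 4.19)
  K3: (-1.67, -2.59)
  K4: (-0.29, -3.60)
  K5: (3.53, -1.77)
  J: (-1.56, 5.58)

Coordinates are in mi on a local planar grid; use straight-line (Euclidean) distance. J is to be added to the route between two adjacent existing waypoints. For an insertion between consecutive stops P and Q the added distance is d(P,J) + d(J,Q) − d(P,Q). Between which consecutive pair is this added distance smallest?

Added distance for inserting J between each consecutive pair:
K0–K1: 9.9 mi
K1–K2: 2.3 mi
K2–K3: 3.1 mi
K3–K4: 15.7 mi
K4–K5: 14.0 mi
Smallest added distance is 2.3 mi, inserting between K1 and K2.

between K1 and K2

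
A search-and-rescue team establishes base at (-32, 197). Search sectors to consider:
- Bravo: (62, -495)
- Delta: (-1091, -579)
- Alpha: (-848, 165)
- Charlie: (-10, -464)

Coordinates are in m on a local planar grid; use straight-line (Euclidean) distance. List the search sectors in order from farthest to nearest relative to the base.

Delta, Alpha, Bravo, Charlie

Distance from the base at (-32, 197) to each:
Delta (-1091, -579): 1312.9 m
Alpha (-848, 165): 816.6 m
Bravo (62, -495): 698.4 m
Charlie (-10, -464): 661.4 m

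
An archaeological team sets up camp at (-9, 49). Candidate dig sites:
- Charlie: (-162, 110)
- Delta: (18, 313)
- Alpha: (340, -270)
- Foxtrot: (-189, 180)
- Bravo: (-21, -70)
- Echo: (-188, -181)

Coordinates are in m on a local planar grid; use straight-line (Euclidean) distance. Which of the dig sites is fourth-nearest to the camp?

Delta

Distances from the camp ((-9, 49)):
Bravo: 119.6 m
Charlie: 164.7 m
Foxtrot: 222.6 m
Delta: 265.4 m
Echo: 291.4 m
Alpha: 472.8 m
The fourth-nearest is Delta at 265.4 m.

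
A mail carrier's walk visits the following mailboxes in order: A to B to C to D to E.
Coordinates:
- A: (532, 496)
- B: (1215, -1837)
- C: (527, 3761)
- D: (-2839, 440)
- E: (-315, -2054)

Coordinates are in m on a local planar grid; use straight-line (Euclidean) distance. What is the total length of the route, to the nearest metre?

16348 m

Leg distances:
A→B: 2430.9 m  (cumulative 2430.9 m)
B→C: 5640.1 m  (cumulative 8071.0 m)
C→D: 4728.5 m  (cumulative 12799.6 m)
D→E: 3548.3 m  (cumulative 16347.9 m)
Total route length ≈ 16348 m.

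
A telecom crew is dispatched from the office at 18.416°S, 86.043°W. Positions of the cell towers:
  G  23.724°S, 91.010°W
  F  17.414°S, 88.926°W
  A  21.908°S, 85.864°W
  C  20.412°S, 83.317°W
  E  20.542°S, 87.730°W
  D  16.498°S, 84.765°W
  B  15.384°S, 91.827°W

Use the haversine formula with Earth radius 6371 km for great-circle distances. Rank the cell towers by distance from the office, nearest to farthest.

D, E, F, C, A, B, G

Computing each great-circle distance from 18.416°S, 86.043°W:
D 16.498°S, 84.765°W: 252.7 km
E 20.542°S, 87.730°W: 295.2 km
F 17.414°S, 88.926°W: 324.7 km
C 20.412°S, 83.317°W: 361.9 km
A 21.908°S, 85.864°W: 388.7 km
B 15.384°S, 91.827°W: 701.6 km
G 23.724°S, 91.010°W: 783.4 km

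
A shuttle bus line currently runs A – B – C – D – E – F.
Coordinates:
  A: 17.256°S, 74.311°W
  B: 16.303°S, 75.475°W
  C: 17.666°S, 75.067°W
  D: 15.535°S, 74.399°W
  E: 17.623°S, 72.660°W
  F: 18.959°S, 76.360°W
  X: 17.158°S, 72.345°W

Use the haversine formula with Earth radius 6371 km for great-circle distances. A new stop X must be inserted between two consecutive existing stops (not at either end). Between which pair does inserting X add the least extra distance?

between D and E

Added distance for inserting X between each consecutive pair:
A–B: 392.7 km
B–C: 483.2 km
C–D: 330.8 km
D–E: 48.4 km
E–F: 113.0 km
Smallest added distance is 48.4 km, inserting between D and E.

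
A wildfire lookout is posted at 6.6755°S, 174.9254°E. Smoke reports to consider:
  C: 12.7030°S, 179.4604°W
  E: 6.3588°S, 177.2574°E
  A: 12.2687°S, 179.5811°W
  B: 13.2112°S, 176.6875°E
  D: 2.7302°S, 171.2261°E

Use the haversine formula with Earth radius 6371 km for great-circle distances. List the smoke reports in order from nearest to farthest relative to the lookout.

E, D, B, A, C

Distance from the lookout at 6.6755°S, 174.9254°E to each:
E 6.3588°S, 177.2574°E: 260.0 km
D 2.7302°S, 171.2261°E: 600.4 km
B 13.2112°S, 176.6875°E: 751.9 km
A 12.2687°S, 179.5811°W: 865.7 km
C 12.7030°S, 179.4604°W: 909.7 km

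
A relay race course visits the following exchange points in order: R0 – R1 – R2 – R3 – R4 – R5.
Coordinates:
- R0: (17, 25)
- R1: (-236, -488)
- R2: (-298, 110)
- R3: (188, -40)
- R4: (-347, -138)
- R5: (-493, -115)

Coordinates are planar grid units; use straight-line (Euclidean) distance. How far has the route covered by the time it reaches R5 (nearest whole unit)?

2374

Leg distances:
R0→R1: 572.0  (cumulative 572.0)
R1→R2: 601.2  (cumulative 1173.2)
R2→R3: 508.6  (cumulative 1681.8)
R3→R4: 543.9  (cumulative 2225.7)
R4→R5: 147.8  (cumulative 2373.5)
Cumulative distance at R5 ≈ 2374.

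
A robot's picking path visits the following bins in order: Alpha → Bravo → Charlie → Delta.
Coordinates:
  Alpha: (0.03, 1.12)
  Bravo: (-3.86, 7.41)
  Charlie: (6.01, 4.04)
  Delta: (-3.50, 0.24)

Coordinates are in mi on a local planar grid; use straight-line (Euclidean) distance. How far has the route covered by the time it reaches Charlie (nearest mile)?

18 mi

Leg distances:
Alpha→Bravo: 7.4 mi  (cumulative 7.4 mi)
Bravo→Charlie: 10.4 mi  (cumulative 17.8 mi)
Cumulative distance at Charlie ≈ 18 mi.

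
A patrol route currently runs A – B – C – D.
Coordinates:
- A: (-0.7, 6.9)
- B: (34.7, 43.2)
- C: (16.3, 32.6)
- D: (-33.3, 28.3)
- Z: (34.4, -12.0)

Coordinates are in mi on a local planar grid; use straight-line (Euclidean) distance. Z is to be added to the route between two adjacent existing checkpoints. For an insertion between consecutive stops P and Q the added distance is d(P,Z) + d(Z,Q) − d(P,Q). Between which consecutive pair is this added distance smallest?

Added distance for inserting Z between each consecutive pair:
A–B: 44.4 mi
B–C: 82.1 mi
C–D: 77.1 mi
Smallest added distance is 44.4 mi, inserting between A and B.

between A and B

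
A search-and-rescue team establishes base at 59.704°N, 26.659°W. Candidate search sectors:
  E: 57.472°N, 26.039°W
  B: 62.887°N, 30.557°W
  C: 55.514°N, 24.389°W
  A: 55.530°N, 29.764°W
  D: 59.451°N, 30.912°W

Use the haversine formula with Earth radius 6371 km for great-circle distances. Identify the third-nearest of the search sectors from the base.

Distance to each, sorted:
D: 241.1 km
E: 250.8 km
B: 410.5 km
C: 485.1 km
A: 499.5 km
The third-nearest is B at 410.5 km.

B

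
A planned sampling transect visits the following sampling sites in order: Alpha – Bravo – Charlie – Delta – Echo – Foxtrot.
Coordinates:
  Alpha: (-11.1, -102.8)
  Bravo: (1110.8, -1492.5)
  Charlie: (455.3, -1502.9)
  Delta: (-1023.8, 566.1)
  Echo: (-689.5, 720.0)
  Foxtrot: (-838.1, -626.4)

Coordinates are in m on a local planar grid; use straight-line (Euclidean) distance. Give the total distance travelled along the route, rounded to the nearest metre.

6708 m

Leg distances:
Alpha→Bravo: 1786.0 m  (cumulative 1786.0 m)
Bravo→Charlie: 655.6 m  (cumulative 2441.6 m)
Charlie→Delta: 2543.3 m  (cumulative 4984.9 m)
Delta→Echo: 368.0 m  (cumulative 5353.0 m)
Echo→Foxtrot: 1354.6 m  (cumulative 6707.5 m)
Total route length ≈ 6708 m.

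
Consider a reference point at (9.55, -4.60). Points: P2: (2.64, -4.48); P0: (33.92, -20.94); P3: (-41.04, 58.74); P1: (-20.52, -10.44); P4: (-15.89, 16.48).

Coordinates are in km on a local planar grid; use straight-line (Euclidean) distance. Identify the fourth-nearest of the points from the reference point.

Distances from the reference point ((9.55, -4.60)):
P2: 6.9 km
P0: 29.3 km
P1: 30.6 km
P4: 33.0 km
P3: 81.1 km
The fourth-nearest is P4 at 33.0 km.

P4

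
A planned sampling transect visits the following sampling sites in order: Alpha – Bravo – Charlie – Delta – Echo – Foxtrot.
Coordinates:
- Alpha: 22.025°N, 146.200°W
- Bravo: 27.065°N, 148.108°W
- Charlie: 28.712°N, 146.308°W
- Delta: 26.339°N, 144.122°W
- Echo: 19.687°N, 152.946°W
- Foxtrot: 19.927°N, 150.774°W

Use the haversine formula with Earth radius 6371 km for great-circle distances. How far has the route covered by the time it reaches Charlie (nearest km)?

Leg distances:
Alpha→Bravo: 592.7 km  (cumulative 592.7 km)
Bravo→Charlie: 254.6 km  (cumulative 847.3 km)
Cumulative distance at Charlie ≈ 847 km.

847 km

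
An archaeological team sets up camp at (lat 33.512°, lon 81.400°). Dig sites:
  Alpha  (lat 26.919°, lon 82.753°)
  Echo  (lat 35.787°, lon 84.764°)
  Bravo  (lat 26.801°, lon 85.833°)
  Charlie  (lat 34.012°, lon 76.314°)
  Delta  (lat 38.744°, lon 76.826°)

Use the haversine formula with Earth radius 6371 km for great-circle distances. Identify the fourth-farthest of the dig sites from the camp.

Charlie

Distances from the camp ((lat 33.512°, lon 81.400°)):
Bravo: 859.1 km
Alpha: 744.5 km
Delta: 712.0 km
Charlie: 473.4 km
Echo: 398.3 km
The fourth-farthest is Charlie at 473.4 km.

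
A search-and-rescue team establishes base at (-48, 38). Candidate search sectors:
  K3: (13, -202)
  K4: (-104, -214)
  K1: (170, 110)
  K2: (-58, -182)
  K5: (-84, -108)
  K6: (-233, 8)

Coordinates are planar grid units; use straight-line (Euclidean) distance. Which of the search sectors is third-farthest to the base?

Distances from the base ((-48, 38)):
K4: 258.1
K3: 247.6
K1: 229.6
K2: 220.2
K6: 187.4
K5: 150.4
The third-farthest is K1 at 229.6.

K1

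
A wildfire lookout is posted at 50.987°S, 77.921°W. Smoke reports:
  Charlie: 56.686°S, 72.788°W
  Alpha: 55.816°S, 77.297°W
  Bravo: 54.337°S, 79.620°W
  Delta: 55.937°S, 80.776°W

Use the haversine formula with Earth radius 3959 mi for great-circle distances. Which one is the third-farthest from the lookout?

Distance to each, sorted:
Charlie: 445.7 mi
Delta: 361.6 mi
Alpha: 334.7 mi
Bravo: 242.2 mi
The third-farthest is Alpha at 334.7 mi.

Alpha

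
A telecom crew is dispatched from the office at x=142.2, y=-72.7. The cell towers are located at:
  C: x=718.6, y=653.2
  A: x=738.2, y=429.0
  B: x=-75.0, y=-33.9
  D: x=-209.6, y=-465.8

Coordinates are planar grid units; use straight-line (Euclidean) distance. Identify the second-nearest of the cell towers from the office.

D

Distance to each, sorted:
B: 220.6
D: 527.5
A: 779.0
C: 926.9
The second-nearest is D at 527.5.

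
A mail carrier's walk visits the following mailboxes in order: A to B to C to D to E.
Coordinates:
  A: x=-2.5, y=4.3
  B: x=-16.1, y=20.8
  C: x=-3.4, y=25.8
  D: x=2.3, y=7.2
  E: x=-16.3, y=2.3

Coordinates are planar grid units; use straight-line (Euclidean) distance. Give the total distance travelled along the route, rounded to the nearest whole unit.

74

Leg distances:
A→B: 21.4  (cumulative 21.4)
B→C: 13.6  (cumulative 35.0)
C→D: 19.5  (cumulative 54.5)
D→E: 19.2  (cumulative 73.7)
Total route length ≈ 74.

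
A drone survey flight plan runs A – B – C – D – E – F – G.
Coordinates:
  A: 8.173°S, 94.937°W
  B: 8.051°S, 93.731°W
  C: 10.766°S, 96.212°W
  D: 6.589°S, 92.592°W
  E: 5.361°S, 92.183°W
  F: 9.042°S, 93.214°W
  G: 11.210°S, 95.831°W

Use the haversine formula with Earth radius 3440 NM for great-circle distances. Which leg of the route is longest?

C–D

Leg distances:
A→B: 72.1 NM
B→C: 219.5 NM
C→D: 330.2 NM
D→E: 77.7 NM
E→F: 229.4 NM
F→G: 202.1 NM
The longest leg is C–D at 330.2 NM.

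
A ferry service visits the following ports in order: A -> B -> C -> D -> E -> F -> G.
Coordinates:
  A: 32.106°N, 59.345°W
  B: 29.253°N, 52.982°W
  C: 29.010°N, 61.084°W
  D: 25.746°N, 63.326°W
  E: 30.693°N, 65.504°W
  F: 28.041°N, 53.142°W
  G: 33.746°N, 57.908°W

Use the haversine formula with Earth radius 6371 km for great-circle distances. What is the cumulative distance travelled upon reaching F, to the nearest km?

Leg distances:
A→B: 686.0 km  (cumulative 686.0 km)
B→C: 787.2 km  (cumulative 1473.3 km)
C→D: 425.1 km  (cumulative 1898.4 km)
D→E: 590.0 km  (cumulative 2488.4 km)
E→F: 1233.0 km  (cumulative 3721.3 km)
Cumulative distance at F ≈ 3721 km.

3721 km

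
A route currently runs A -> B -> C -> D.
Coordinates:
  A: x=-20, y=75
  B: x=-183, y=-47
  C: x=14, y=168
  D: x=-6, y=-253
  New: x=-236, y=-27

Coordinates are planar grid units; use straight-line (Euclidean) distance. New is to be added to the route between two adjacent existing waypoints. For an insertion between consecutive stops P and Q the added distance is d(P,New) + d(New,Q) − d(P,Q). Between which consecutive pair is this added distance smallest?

between B and C

Added distance for inserting New between each consecutive pair:
A–B: 91.9
B–C: 82.1
C–D: 218.0
Smallest added distance is 82.1, inserting between B and C.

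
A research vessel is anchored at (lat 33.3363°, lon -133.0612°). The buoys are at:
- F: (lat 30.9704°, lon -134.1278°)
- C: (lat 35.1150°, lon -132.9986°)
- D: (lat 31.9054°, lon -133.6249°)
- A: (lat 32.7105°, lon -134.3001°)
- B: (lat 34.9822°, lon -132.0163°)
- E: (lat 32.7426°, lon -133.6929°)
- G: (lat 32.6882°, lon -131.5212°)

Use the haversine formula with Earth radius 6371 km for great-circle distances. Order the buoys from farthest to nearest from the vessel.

F, B, C, D, G, A, E

Distance from the vessel at (lat 33.3363°, lon -133.0612°) to each:
F (lat 30.9704°, lon -134.1278°): 281.6 km
B (lat 34.9822°, lon -132.0163°): 206.7 km
C (lat 35.1150°, lon -132.9986°): 197.9 km
D (lat 31.9054°, lon -133.6249°): 167.6 km
G (lat 32.6882°, lon -131.5212°): 160.7 km
A (lat 32.7105°, lon -134.3001°): 134.8 km
E (lat 32.7426°, lon -133.6929°): 88.5 km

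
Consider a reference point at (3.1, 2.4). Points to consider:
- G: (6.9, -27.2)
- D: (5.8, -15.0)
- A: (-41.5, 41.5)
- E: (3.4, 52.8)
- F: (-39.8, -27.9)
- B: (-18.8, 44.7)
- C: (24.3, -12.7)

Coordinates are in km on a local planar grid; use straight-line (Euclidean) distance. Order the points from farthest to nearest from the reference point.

Distance from the reference point at (3.1, 2.4) to each:
A (-41.5, 41.5): 59.3 km
F (-39.8, -27.9): 52.5 km
E (3.4, 52.8): 50.4 km
B (-18.8, 44.7): 47.6 km
G (6.9, -27.2): 29.8 km
C (24.3, -12.7): 26.0 km
D (5.8, -15.0): 17.6 km

A, F, E, B, G, C, D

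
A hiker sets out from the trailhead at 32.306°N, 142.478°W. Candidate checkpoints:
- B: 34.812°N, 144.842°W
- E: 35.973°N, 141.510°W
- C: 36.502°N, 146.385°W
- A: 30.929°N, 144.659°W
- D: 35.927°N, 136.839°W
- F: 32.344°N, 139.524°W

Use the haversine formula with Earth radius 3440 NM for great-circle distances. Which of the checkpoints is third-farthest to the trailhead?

Distances from the trailhead (32.306°N, 142.478°W):
D: 354.6 NM
C: 317.6 NM
E: 225.4 NM
B: 191.4 NM
F: 149.9 NM
A: 138.8 NM
The third-farthest is E at 225.4 NM.

E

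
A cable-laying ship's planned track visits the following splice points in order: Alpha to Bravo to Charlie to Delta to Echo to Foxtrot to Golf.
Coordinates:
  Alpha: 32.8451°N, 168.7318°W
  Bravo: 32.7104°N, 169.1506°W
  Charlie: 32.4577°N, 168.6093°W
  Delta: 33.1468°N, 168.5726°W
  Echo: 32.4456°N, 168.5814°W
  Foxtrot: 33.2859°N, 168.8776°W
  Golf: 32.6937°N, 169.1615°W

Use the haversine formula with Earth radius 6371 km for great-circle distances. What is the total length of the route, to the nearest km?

423 km

Leg distances:
Alpha→Bravo: 41.9 km  (cumulative 41.9 km)
Bravo→Charlie: 58.0 km  (cumulative 99.9 km)
Charlie→Delta: 76.7 km  (cumulative 176.6 km)
Delta→Echo: 78.0 km  (cumulative 254.6 km)
Echo→Foxtrot: 97.4 km  (cumulative 352.0 km)
Foxtrot→Golf: 71.0 km  (cumulative 423.0 km)
Total route length ≈ 423 km.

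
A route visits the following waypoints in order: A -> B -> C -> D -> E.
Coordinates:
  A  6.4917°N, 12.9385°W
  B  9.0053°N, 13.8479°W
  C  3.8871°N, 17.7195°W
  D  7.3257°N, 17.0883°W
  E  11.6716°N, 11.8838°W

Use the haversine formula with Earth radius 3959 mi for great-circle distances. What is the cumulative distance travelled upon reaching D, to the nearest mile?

Leg distances:
A→B: 184.5 mi  (cumulative 184.5 mi)
B→C: 442.4 mi  (cumulative 626.9 mi)
C→D: 241.5 mi  (cumulative 868.4 mi)
Cumulative distance at D ≈ 868 mi.

868 mi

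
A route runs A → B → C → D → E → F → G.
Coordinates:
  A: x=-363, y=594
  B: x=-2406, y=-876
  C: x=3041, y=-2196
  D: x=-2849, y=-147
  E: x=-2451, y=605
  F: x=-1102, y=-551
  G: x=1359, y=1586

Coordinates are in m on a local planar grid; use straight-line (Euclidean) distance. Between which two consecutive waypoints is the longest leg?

Leg distances:
A→B: 2516.9 m
B→C: 5604.7 m
C→D: 6236.2 m
D→E: 850.8 m
E→F: 1776.6 m
F→G: 3259.3 m
The longest leg is C–D at 6236.2 m.

C–D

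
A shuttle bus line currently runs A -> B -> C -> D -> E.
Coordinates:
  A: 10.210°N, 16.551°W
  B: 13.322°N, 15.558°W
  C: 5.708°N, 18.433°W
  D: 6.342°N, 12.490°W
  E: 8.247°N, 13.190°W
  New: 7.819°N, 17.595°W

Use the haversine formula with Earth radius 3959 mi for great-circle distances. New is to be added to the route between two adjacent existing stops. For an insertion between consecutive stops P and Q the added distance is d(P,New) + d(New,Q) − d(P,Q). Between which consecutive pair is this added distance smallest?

Added distance for inserting New between each consecutive pair:
A–B: 359.3 mi
B–C: 0.1 mi
C–D: 110.7 mi
D–E: 527.3 mi
Smallest added distance is 0.1 mi, inserting between B and C.

between B and C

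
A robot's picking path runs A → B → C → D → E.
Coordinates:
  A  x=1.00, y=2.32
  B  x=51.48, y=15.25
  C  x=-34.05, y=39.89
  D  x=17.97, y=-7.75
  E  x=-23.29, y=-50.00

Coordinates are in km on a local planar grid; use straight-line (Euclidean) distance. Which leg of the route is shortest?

A–B

Leg distances:
A→B: 52.1 km
B→C: 89.0 km
C→D: 70.5 km
D→E: 59.1 km
The shortest leg is A–B at 52.1 km.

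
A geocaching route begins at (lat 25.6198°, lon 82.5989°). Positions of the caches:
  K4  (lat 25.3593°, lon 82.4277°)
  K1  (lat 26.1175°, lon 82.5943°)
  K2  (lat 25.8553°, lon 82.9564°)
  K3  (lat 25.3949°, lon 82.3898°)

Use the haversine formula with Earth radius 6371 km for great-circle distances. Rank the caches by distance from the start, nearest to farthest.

Distance from the start at (lat 25.6198°, lon 82.5989°) to each:
K3 (lat 25.3949°, lon 82.3898°): 32.6 km
K4 (lat 25.3593°, lon 82.4277°): 33.7 km
K2 (lat 25.8553°, lon 82.9564°): 44.4 km
K1 (lat 26.1175°, lon 82.5943°): 55.3 km

K3, K4, K2, K1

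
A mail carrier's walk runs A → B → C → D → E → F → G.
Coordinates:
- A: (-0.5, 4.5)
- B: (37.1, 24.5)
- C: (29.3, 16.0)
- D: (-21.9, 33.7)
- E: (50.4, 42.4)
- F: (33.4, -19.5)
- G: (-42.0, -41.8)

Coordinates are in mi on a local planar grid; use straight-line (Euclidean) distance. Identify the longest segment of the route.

Leg distances:
A→B: 42.6 mi
B→C: 11.5 mi
C→D: 54.2 mi
D→E: 72.8 mi
E→F: 64.2 mi
F→G: 78.6 mi
The longest leg is F–G at 78.6 mi.

F–G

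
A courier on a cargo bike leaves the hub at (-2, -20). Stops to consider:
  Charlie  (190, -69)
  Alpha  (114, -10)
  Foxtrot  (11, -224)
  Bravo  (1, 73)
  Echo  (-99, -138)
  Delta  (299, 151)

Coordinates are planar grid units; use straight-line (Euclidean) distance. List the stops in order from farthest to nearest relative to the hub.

Delta, Foxtrot, Charlie, Echo, Alpha, Bravo

Distances from the hub:
Delta (299, 151): 346.2
Foxtrot (11, -224): 204.4
Charlie (190, -69): 198.2
Echo (-99, -138): 152.8
Alpha (114, -10): 116.4
Bravo (1, 73): 93.0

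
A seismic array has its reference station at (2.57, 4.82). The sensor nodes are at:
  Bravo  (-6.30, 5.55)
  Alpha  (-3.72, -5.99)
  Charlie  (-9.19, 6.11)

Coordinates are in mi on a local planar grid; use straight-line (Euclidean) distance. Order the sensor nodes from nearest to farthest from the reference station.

Bravo, Charlie, Alpha

Distances from the reference station:
Bravo (-6.30, 5.55): 8.9 mi
Charlie (-9.19, 6.11): 11.8 mi
Alpha (-3.72, -5.99): 12.5 mi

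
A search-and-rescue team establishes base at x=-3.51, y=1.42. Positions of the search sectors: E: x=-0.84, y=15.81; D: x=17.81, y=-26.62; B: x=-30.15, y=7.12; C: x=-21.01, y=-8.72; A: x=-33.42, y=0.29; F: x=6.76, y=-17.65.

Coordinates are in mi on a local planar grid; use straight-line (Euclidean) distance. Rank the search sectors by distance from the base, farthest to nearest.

Computing each straight-line distance from x=-3.51, y=1.42:
D x=17.81, y=-26.62: 35.2 mi
A x=-33.42, y=0.29: 29.9 mi
B x=-30.15, y=7.12: 27.2 mi
F x=6.76, y=-17.65: 21.7 mi
C x=-21.01, y=-8.72: 20.2 mi
E x=-0.84, y=15.81: 14.6 mi

D, A, B, F, C, E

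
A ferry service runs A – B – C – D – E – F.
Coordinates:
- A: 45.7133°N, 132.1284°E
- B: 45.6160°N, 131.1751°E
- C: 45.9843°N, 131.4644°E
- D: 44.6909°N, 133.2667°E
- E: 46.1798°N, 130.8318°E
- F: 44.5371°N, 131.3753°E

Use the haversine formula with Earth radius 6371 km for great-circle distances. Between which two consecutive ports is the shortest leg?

B–C

Leg distances:
A→B: 74.9 km
B→C: 46.7 km
C→D: 201.3 km
D→E: 252.0 km
E→F: 187.5 km
The shortest leg is B–C at 46.7 km.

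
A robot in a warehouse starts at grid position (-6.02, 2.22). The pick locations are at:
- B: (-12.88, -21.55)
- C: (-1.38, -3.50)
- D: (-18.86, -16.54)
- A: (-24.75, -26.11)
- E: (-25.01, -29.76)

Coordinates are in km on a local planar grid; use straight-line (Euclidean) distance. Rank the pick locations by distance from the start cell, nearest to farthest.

C, D, B, A, E

Distance from the start cell at (-6.02, 2.22) to each:
C (-1.38, -3.50): 7.4 km
D (-18.86, -16.54): 22.7 km
B (-12.88, -21.55): 24.7 km
A (-24.75, -26.11): 34.0 km
E (-25.01, -29.76): 37.2 km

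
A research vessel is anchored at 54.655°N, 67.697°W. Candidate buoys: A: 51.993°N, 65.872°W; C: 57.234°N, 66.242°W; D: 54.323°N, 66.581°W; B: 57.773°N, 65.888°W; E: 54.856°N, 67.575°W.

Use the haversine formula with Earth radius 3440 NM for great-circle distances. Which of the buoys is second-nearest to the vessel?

Distance to each, sorted:
E: 12.8 NM
D: 43.7 NM
C: 162.4 NM
A: 172.7 NM
B: 196.7 NM
The second-nearest is D at 43.7 NM.

D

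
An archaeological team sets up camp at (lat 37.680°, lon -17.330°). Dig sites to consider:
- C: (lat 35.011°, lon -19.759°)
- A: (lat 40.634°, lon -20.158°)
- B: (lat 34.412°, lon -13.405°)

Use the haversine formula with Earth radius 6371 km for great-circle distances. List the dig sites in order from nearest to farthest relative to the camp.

Distances from the camp:
C (lat 35.011°, lon -19.759°): 367.9 km
A (lat 40.634°, lon -20.158°): 409.0 km
B (lat 34.412°, lon -13.405°): 506.4 km

C, A, B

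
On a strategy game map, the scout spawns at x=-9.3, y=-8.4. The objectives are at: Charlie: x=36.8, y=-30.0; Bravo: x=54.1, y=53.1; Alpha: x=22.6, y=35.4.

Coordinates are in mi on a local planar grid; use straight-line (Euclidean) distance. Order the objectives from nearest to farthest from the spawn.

Charlie, Alpha, Bravo

Computing each straight-line distance from x=-9.3, y=-8.4:
Charlie x=36.8, y=-30.0: 50.9 mi
Alpha x=22.6, y=35.4: 54.2 mi
Bravo x=54.1, y=53.1: 88.3 mi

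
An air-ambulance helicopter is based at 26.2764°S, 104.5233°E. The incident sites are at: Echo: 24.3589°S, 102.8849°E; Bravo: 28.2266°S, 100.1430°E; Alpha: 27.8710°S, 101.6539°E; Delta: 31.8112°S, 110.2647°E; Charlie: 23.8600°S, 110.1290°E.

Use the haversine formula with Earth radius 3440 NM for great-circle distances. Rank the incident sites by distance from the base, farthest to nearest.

Computing each great-circle distance from 26.2764°S, 104.5233°E:
Delta 31.8112°S, 110.2647°E: 448.4 NM
Charlie 23.8600°S, 110.1290°E: 337.6 NM
Bravo 28.2266°S, 100.1430°E: 261.5 NM
Alpha 27.8710°S, 101.6539°E: 180.8 NM
Echo 24.3589°S, 102.8849°E: 145.5 NM

Delta, Charlie, Bravo, Alpha, Echo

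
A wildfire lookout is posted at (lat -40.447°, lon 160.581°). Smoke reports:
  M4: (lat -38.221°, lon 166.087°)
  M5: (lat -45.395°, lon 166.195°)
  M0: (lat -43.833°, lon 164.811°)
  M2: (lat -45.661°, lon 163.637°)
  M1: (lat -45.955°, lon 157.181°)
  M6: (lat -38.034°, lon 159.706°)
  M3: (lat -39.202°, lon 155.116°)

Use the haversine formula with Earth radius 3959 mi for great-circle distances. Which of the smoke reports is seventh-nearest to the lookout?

Distances from the lookout ((lat -40.447°, lon 160.581°)):
M6: 173.2 mi
M3: 302.4 mi
M0: 318.8 mi
M4: 331.9 mi
M2: 391.8 mi
M1: 417.2 mi
M5: 444.3 mi
The seventh-nearest is M5 at 444.3 mi.

M5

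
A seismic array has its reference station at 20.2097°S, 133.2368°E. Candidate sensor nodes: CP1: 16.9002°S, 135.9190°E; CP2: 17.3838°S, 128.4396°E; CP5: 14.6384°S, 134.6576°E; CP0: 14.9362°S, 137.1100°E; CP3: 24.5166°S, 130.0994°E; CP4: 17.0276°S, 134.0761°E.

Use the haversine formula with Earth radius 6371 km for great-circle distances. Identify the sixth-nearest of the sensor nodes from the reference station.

CP0

Distance to each, sorted:
CP4: 364.7 km
CP1: 464.0 km
CP3: 577.4 km
CP2: 594.7 km
CP5: 637.6 km
CP0: 715.7 km
The sixth-nearest is CP0 at 715.7 km.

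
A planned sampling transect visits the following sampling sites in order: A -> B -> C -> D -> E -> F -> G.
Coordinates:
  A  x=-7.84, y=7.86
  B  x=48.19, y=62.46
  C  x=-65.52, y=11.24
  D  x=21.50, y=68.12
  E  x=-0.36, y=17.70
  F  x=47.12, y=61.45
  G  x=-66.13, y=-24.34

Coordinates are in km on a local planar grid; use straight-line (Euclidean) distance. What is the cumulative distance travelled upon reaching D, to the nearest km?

Leg distances:
A→B: 78.2 km  (cumulative 78.2 km)
B→C: 124.7 km  (cumulative 202.9 km)
C→D: 104.0 km  (cumulative 306.9 km)
Cumulative distance at D ≈ 307 km.

307 km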